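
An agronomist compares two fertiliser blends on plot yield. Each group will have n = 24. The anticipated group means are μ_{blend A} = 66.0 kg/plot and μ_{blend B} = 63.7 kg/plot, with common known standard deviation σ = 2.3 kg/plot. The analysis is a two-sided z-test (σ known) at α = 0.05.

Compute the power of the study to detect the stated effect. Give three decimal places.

Power ≈ 0.934

Standardized effect: d = |μ_{blend A} − μ_{blend B}| / σ = |66.0 − 63.7| / 2.3 = 1.0000
Noncentrality parameter: λ = d·√(n/2) = 1.0000 × √(24/2) = 3.4641
Critical value for a two-sided test at α = 0.05: z_{α/2} = 1.960.
Power = Φ(λ − 1.960) + Φ(−λ − 1.960) = Φ(1.504) + Φ(-5.424) = 0.9337 + 0.0000 = 0.9337.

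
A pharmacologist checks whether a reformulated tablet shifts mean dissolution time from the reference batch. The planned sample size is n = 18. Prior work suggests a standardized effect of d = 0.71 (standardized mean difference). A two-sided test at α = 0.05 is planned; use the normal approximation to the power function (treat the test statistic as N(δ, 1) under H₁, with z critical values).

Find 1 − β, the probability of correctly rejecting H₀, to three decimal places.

Noncentrality parameter: δ = d·√n = 0.71 × √18 = 3.0123
Critical value for a two-sided test at α = 0.05: z_{α/2} = 1.960.
Power = Φ(δ − 1.960) + Φ(−δ − 1.960) = Φ(1.052) + Φ(-4.972) = 0.8537 + 0.0000 = 0.8537.

Power ≈ 0.854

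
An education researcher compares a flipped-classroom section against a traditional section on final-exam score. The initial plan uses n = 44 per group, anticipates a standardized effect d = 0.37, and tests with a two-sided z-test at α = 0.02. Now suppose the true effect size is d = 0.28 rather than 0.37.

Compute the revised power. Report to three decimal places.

With d = 0.28: δ = d·√(n/2) = 0.28 × √(44/2) = 1.3133. Critical value z_{0.01} = 2.326.
Revised power = Φ(δ − 2.326) + Φ(−δ − 2.326) = Φ(-1.013) + Φ(-3.640) = 0.1555 + 0.0001 = 0.1557.

Power ≈ 0.156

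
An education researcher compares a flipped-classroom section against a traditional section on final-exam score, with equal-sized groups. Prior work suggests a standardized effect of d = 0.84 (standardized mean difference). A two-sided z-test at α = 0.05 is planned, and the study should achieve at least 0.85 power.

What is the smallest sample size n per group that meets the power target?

n = 26 per group

For power 0.85 need Φ(δ − z_{0.025}) = 0.85, so δ = z_{0.025} + z_{0.15} = 1.960 + 1.036 = 2.996.
(Ignoring the negligible lower-tail rejection probability gives the usual closed-form inversion.)
δ = d·√(n/2) ⇒ n = 2(δ/d)² = 2 × (2.996 / 0.84)² = 25.45.
Rounding up, n = 26 per group.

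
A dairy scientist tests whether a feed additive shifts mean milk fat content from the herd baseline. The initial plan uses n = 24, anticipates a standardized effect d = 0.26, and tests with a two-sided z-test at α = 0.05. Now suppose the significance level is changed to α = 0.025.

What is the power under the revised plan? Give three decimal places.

Power ≈ 0.167

δ = d·√n = 0.26 × √24 = 1.2737 (unchanged). New critical value: z_{0.0125} = 2.241.
Revised power = Φ(δ − 2.241) + Φ(−δ − 2.241) = Φ(-0.968) + Φ(-3.515) = 0.1666 + 0.0002 = 0.1668.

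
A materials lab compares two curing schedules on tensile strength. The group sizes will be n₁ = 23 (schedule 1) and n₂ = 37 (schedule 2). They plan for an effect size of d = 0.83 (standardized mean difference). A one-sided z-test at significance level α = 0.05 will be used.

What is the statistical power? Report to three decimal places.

Noncentrality parameter: δ = d / √(1/n₁ + 1/n₂) = 0.83 / √(1/23 + 1/37) = 3.1258
One-sided α = 0.05 → critical value z_{0.05} = 1.645.
Power = P(Z > 1.645 − δ) = Φ(1.481) = 0.9307.

Power ≈ 0.931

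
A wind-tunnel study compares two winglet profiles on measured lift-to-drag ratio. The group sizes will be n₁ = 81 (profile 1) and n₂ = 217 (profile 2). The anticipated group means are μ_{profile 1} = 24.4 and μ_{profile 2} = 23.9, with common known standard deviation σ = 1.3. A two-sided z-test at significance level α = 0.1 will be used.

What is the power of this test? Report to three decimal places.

Power ≈ 0.905

Standardized effect: d = |μ_{profile 1} − μ_{profile 2}| / σ = |24.4 − 23.9| / 1.3 = 0.3846
Noncentrality parameter: δ = d / √(1/n₁ + 1/n₂) = 0.3846 / √(1/81 + 1/217) = 2.9539
Critical value for a two-sided test at α = 0.1: z_{α/2} = 1.645.
Power = Φ(δ − 1.645) + Φ(−δ − 1.645) = Φ(1.309) + Φ(-4.599) = 0.9047 + 0.0000 = 0.9047.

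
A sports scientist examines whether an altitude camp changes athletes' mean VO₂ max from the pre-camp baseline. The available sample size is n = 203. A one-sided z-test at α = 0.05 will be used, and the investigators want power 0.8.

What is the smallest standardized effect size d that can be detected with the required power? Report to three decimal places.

Required noncentrality: δ = z_{0.05} + z_{0.20} = 1.645 + 0.842 = 2.486.
δ = d·√n ⇒ d = δ/√n = 2.486/√203 = 0.1745.

d ≈ 0.175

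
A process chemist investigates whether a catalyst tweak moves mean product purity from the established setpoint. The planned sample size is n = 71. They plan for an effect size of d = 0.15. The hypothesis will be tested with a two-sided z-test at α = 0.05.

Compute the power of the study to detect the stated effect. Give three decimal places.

Power ≈ 0.244

Noncentrality parameter: λ = d·√n = 0.15 × √71 = 1.2639
Two-sided α = 0.05 → critical value z_{0.025} = 1.960.
Power = Φ(λ − 1.960) + Φ(−λ − 1.960) = Φ(-0.696) + Φ(-3.224) = 0.2432 + 0.0006 = 0.2438.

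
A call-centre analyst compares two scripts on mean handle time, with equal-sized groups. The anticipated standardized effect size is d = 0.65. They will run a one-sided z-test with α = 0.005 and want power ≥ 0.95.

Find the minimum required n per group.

n = 85 per group

For power 0.95 need Φ(δ − z_{0.005}) = 0.95, so δ = z_{0.005} + z_{0.05} = 2.576 + 1.645 = 4.221.
δ = d·√(n/2) ⇒ n = 2(δ/d)² = 2 × (4.221 / 0.65)² = 84.33.
Round up to the next whole unit.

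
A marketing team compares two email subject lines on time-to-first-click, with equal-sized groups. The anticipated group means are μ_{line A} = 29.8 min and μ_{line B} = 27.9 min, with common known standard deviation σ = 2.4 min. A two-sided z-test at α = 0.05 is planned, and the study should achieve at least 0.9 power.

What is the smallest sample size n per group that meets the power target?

Standardized effect: d = |μ_{line A} − μ_{line B}| / σ = |29.8 − 27.9| / 2.4 = 0.7917
For power 0.9 need Φ(δ − z_{0.025}) = 0.9, so δ = z_{0.025} + z_{0.10} = 1.960 + 1.282 = 3.242.
(For δ > 0 the lower-tail rejection region contributes negligibly to power, so the one-term inversion is standard.)
δ = d·√(n/2) ⇒ n = 2(δ/d)² = 2 × (3.242 / 0.7917)² = 33.53.
Rounding up, n = 34 per group.

n = 34 per group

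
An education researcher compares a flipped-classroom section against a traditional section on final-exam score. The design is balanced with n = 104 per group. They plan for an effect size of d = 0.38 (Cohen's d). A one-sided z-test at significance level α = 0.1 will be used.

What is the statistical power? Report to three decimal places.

Power ≈ 0.928

Noncentrality parameter: δ = d·√(n/2) = 0.38 × √(104/2) = 2.7402
One-sided α = 0.1 → critical value z_{0.1} = 1.282.
Power = Φ(δ − 1.282) = Φ(1.459) = 0.9277.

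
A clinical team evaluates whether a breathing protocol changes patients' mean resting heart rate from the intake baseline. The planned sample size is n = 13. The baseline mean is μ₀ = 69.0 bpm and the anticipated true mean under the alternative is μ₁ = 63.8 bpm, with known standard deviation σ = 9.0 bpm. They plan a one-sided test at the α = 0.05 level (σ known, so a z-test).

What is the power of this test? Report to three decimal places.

Standardized effect: d = |μ₁ − μ₀| / σ = |63.8 − 69.0| / 9.0 = 0.5778
Noncentrality parameter: λ = d·√n = 0.5778 × √13 = 2.0832
Critical value for a one-sided test at α = 0.05: z_α = 1.645.
Power = P(Z > 1.645 − λ) = Φ(0.438) = 0.6694.

Power ≈ 0.669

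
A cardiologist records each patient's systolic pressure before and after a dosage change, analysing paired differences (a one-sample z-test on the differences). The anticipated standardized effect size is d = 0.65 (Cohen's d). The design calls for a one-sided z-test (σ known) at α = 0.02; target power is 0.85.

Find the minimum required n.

n = 23

For power 0.85 need Φ(δ − z_{0.02}) = 0.85, so δ = z_{0.02} + z_{0.15} = 2.054 + 1.036 = 3.090.
δ = d·√n ⇒ n = (δ/d)² = (3.090 / 0.65)² = 22.60.
Round up to the next whole unit.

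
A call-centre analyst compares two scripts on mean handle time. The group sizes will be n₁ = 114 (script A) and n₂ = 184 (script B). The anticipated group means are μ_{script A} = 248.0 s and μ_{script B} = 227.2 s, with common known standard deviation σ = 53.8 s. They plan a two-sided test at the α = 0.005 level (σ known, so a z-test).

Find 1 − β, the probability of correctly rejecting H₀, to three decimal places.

Standardized effect: d = |μ_{script A} − μ_{script B}| / σ = |248.0 − 227.2| / 53.8 = 0.3866
Noncentrality parameter: δ = d / √(1/n₁ + 1/n₂) = 0.3866 / √(1/114 + 1/184) = 3.2437
Critical value for a two-sided test at α = 0.005: z_{α/2} = 2.807.
Power = Φ(δ − 2.807) + Φ(−δ − 2.807) = Φ(0.437) + Φ(-6.051) = 0.6688 + 0.0000 = 0.6688.

Power ≈ 0.669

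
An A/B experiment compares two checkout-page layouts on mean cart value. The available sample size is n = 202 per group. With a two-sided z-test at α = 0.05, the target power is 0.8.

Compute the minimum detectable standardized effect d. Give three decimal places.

Required noncentrality: δ = z_{0.025} + z_{0.20} = 1.960 + 0.842 = 2.802.
(The second rejection-region term Φ(−δ − z_{α/2}) is negligible and dropped.)
δ = d·√(n/2) ⇒ d = δ/√(n/2) = 2.802/√(202/2) = 0.2788.

d ≈ 0.279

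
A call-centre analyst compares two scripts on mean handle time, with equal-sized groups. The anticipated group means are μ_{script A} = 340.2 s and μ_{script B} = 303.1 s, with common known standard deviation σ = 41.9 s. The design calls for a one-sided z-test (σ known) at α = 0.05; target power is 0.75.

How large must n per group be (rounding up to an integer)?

n = 14 per group

Standardized effect: d = |μ_{script A} − μ_{script B}| / σ = |340.2 − 303.1| / 41.9 = 0.8854
For power 0.75 need Φ(δ − z_{0.05}) = 0.75, so δ = z_{0.05} + z_{0.25} = 1.645 + 0.674 = 2.319.
δ = d·√(n/2) ⇒ n = 2(δ/d)² = 2 × (2.319 / 0.8854)² = 13.72.
Rounding up, n = 14 per group.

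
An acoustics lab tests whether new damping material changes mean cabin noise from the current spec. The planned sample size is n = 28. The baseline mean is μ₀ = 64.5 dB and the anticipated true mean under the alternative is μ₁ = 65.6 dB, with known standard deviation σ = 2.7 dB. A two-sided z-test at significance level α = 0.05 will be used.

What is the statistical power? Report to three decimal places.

Standardized effect: d = |μ₁ − μ₀| / σ = |65.6 − 64.5| / 2.7 = 0.4074
Noncentrality parameter: δ = d·√n = 0.4074 × √28 = 2.1558
Two-sided α = 0.05 → critical value z_{0.025} = 1.960.
Power = Φ(δ − 1.960) + Φ(−δ − 1.960) = Φ(0.196) + Φ(-4.116) = 0.5776 + 0.0000 = 0.5776.

Power ≈ 0.578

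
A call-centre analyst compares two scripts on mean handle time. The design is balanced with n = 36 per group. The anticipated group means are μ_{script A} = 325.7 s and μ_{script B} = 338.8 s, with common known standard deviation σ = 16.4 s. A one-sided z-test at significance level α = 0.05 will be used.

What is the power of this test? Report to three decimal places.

Power ≈ 0.959

Standardized effect: d = |μ_{script A} − μ_{script B}| / σ = |325.7 − 338.8| / 16.4 = 0.7988
Noncentrality parameter: λ = d·√(n/2) = 0.7988 × √(36/2) = 3.3889
One-sided α = 0.05 → critical value z_{0.05} = 1.645.
Power = P(Z > 1.645 − λ) = Φ(1.744) = 0.9594.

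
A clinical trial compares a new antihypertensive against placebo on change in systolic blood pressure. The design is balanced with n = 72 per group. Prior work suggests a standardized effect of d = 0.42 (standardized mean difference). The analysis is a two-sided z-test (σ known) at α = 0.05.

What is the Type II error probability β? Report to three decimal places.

Noncentrality parameter: δ = d·√(n/2) = 0.42 × √(72/2) = 2.5200
Two-sided α = 0.05 → critical value z_{0.025} = 1.960.
Power = Φ(δ − 1.960) + Φ(−δ − 1.960) = Φ(0.560) + Φ(-4.480) = 0.7123 + 0.0000 = 0.7123.
Type II error: β = 1 − power = 1 − 0.7123 = 0.2877.

β ≈ 0.288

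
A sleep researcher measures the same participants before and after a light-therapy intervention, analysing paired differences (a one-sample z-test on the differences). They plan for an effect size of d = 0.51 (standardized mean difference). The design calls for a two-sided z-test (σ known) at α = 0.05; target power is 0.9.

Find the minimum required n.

For power 0.9 need Φ(δ − z_{0.025}) = 0.9, so δ = z_{0.025} + z_{0.10} = 1.960 + 1.282 = 3.242.
(The Φ(−δ − z_{α/2}) term is vanishingly small for δ > 0 and is dropped in the standard sample-size formula.)
δ = d·√n ⇒ n = (δ/d)² = (3.242 / 0.51)² = 40.40.
Rounding up, n = 41.

n = 41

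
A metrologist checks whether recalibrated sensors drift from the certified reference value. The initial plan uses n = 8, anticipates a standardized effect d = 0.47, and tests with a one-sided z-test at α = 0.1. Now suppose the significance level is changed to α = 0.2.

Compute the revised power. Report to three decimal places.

δ = d·√n = 0.47 × √8 = 1.3294 (unchanged). New critical value: z_{0.2} = 0.842.
Revised power = P(Z > 0.842 − δ) = Φ(0.488) = 0.6871.

Power ≈ 0.687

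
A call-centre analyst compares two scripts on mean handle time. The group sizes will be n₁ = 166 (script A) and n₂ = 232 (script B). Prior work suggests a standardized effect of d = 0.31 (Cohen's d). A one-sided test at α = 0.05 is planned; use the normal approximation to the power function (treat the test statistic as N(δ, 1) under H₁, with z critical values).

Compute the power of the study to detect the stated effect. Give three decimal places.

Power ≈ 0.920

Noncentrality parameter: δ = d / √(1/n₁ + 1/n₂) = 0.31 / √(1/166 + 1/232) = 3.0494
Critical value for a one-sided test at α = 0.05: z_α = 1.645.
Power = P(Z > 1.645 − δ) = Φ(1.405) = 0.9199.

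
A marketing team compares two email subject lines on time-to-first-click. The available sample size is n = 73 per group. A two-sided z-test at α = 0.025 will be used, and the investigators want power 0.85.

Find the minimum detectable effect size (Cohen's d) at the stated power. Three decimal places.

d ≈ 0.543

Need Φ(δ − 2.241) = 0.85, so δ = 2.241 + 1.036 = 3.278.
(Lower-tail contribution to power is negligible for δ > 0.)
δ = d·√(n/2) ⇒ d = δ/√(n/2) = 3.278/√(73/2) = 0.5426.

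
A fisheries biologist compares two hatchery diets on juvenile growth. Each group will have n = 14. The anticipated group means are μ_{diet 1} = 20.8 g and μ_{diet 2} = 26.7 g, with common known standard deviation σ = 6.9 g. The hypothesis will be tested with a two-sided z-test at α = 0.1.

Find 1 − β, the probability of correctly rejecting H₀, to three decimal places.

Standardized effect: d = |μ_{diet 1} − μ_{diet 2}| / σ = |20.8 − 26.7| / 6.9 = 0.8551
Noncentrality parameter: δ = d·√(n/2) = 0.8551 × √(14/2) = 2.2623
Critical value for a two-sided test at α = 0.1: z_{α/2} = 1.645.
Power = Φ(δ − 1.645) + Φ(−δ − 1.645) = Φ(0.617) + Φ(-3.907) = 0.7315 + 0.0000 = 0.7316.

Power ≈ 0.732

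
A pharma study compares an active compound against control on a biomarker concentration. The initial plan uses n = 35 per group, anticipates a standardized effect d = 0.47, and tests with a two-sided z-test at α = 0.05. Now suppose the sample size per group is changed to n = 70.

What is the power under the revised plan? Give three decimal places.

With n = 70 per group: δ = d·√(n/2) = 0.47 × √(70/2) = 2.7806. Critical value z_{0.025} = 1.960.
Revised power = Φ(δ − 1.960) + Φ(−δ − 1.960) = Φ(0.821) + Φ(-4.741) = 0.7941 + 0.0000 = 0.7941.

Power ≈ 0.794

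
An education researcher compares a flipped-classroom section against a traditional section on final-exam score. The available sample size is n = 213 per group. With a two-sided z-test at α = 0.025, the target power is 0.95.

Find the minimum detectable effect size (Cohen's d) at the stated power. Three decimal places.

d ≈ 0.377

Need Φ(δ − 2.241) = 0.95, so δ = 2.241 + 1.645 = 3.886.
(The second rejection-region term Φ(−δ − z_{α/2}) is negligible and dropped.)
δ = d·√(n/2) ⇒ d = δ/√(n/2) = 3.886/√(213/2) = 0.3766.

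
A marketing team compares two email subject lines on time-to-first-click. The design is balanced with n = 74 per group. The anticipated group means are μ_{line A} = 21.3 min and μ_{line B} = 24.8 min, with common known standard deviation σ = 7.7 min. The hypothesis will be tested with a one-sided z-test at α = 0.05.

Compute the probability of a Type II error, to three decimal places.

β ≈ 0.131

Standardized effect: d = |μ_{line A} − μ_{line B}| / σ = |21.3 − 24.8| / 7.7 = 0.4545
Noncentrality parameter: δ = d·√(n/2) = 0.4545 × √(74/2) = 2.7649
One-sided α = 0.05 → critical value z_{0.05} = 1.645.
Power = P(Z > 1.645 − δ) = Φ(1.120) = 0.8687.
Type II error: β = 1 − power = 1 − 0.8687 = 0.1313.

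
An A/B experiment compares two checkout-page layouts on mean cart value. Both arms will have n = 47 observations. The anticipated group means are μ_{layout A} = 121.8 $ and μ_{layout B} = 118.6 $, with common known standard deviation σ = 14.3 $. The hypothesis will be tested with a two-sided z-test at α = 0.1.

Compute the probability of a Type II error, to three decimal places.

Standardized effect: d = |μ_{layout A} − μ_{layout B}| / σ = |121.8 − 118.6| / 14.3 = 0.2238
Noncentrality parameter: λ = d·√(n/2) = 0.2238 × √(47/2) = 1.0848
Critical value for a two-sided test at α = 0.1: z_{α/2} = 1.645.
Power = Φ(λ − 1.645) + Φ(−λ − 1.645) = Φ(-0.560) + Φ(-2.730) = 0.2877 + 0.0032 = 0.2909.
Type II error: β = 1 − power = 1 − 0.2909 = 0.7091.

β ≈ 0.709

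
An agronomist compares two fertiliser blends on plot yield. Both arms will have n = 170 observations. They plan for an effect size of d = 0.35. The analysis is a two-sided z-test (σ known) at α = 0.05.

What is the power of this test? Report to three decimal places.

Noncentrality parameter: δ = d·√(n/2) = 0.35 × √(170/2) = 3.2268
Two-sided α = 0.05 → critical value z_{0.025} = 1.960.
Power = Φ(δ − 1.960) + Φ(−δ − 1.960) = Φ(1.267) + Φ(-5.187) = 0.8974 + 0.0000 = 0.8974.

Power ≈ 0.897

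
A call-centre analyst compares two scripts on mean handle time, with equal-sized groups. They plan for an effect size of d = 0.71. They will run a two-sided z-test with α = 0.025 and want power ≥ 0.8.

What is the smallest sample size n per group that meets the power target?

n = 38 per group

For power 0.8 need Φ(δ − z_{0.0125}) = 0.8, so δ = z_{0.0125} + z_{0.20} = 2.241 + 0.842 = 3.083.
(Ignoring the negligible lower-tail rejection probability gives the usual closed-form inversion.)
δ = d·√(n/2) ⇒ n = 2(δ/d)² = 2 × (3.083 / 0.71)² = 37.71.
Round up to the next whole unit.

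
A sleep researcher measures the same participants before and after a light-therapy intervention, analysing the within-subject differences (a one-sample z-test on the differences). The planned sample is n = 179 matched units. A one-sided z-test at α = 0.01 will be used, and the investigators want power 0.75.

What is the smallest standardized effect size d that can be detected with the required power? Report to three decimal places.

d ≈ 0.224

Required noncentrality: δ = z_{0.01} + z_{0.25} = 2.326 + 0.674 = 3.001.
δ = d·√n ⇒ d = δ/√n = 3.001/√179 = 0.2243.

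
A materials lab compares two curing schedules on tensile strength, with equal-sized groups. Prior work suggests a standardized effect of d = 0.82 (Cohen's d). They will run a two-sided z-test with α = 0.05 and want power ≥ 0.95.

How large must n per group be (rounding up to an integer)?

Set Φ(δ − 1.960) = 0.95; then δ − 1.960 = Φ⁻¹(0.95) = 1.645, giving δ = 3.605.
(The Φ(−δ − z_{α/2}) term is vanishingly small for δ > 0 and is dropped in the standard sample-size formula.)
δ = d·√(n/2) ⇒ n = 2(δ/d)² = 2 × (3.605 / 0.82)² = 38.65.
Round up to the next whole unit.

n = 39 per group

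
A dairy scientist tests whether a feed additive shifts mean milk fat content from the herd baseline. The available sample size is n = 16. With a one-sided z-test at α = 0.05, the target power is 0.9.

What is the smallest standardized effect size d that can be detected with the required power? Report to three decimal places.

d ≈ 0.732

Need Φ(δ − 1.645) = 0.9, so δ = 1.645 + 1.282 = 2.926.
δ = d·√n ⇒ d = δ/√n = 2.926/√16 = 0.7316.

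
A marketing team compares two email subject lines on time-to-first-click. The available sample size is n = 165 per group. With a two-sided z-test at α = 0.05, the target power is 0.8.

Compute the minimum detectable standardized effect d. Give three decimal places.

Required noncentrality: δ = z_{0.025} + z_{0.20} = 1.960 + 0.842 = 2.802.
(Lower-tail contribution to power is negligible for δ > 0.)
δ = d·√(n/2) ⇒ d = δ/√(n/2) = 2.802/√(165/2) = 0.3084.

d ≈ 0.308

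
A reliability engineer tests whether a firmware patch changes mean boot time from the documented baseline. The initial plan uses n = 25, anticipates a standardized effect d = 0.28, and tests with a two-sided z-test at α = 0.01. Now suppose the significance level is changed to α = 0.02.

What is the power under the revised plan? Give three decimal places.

Power ≈ 0.177

δ = d·√n = 0.28 × √25 = 1.4000 (unchanged). New critical value: z_{0.01} = 2.326.
Revised power = Φ(δ − 2.326) + Φ(−δ − 2.326) = Φ(-0.926) + Φ(-3.726) = 0.1771 + 0.0001 = 0.1772.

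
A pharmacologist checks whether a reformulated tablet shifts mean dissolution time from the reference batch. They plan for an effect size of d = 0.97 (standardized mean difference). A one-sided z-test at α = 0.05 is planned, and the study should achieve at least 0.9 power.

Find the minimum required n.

For power 0.9 need Φ(δ − z_{0.05}) = 0.9, so δ = z_{0.05} + z_{0.10} = 1.645 + 1.282 = 2.926.
δ = d·√n ⇒ n = (δ/d)² = (2.926 / 0.97)² = 9.10.
Round up to the next whole unit.

n = 10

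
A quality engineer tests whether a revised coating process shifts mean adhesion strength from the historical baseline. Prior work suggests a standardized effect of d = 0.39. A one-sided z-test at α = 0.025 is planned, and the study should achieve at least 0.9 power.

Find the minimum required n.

For power 0.9 need Φ(δ − z_{0.025}) = 0.9, so δ = z_{0.025} + z_{0.10} = 1.960 + 1.282 = 3.242.
δ = d·√n ⇒ n = (δ/d)² = (3.242 / 0.39)² = 69.08.
Rounding up, n = 70.

n = 70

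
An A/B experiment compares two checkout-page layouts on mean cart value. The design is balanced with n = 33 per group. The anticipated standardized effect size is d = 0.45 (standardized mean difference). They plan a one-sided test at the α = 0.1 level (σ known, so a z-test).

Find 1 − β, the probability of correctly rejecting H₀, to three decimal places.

Power ≈ 0.708

Noncentrality parameter: δ = d·√(n/2) = 0.45 × √(33/2) = 1.8279
Critical value for a one-sided test at α = 0.1: z_α = 1.282.
Power = P(Z > 1.282 − δ) = Φ(0.546) = 0.7076.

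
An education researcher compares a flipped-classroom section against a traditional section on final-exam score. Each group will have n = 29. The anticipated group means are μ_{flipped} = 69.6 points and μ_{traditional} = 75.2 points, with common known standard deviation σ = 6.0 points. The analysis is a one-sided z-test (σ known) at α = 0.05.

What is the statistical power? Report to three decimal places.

Power ≈ 0.972

Standardized effect: d = |μ_{flipped} − μ_{traditional}| / σ = |69.6 − 75.2| / 6.0 = 0.9333
Noncentrality parameter: δ = d·√(n/2) = 0.9333 × √(29/2) = 3.5540
One-sided α = 0.05 → critical value z_{0.05} = 1.645.
Power = P(Z > 1.645 − δ) = Φ(1.909) = 0.9719.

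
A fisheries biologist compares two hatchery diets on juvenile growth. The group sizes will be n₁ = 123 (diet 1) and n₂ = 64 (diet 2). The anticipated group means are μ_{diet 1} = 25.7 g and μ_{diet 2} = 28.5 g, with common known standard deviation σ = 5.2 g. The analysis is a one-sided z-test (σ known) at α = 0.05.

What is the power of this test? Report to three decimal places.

Standardized effect: d = |μ_{diet 1} − μ_{diet 2}| / σ = |25.7 − 28.5| / 5.2 = 0.5385
Noncentrality parameter: δ = d / √(1/n₁ + 1/n₂) = 0.5385 / √(1/123 + 1/64) = 3.4936
Critical value for a one-sided test at α = 0.05: z_α = 1.645.
Power = P(Z > 1.645 − δ) = Φ(1.849) = 0.9678.

Power ≈ 0.968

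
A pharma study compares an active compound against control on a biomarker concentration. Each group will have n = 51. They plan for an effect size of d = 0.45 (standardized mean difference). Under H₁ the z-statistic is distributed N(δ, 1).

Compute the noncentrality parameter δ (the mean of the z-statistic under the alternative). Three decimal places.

δ ≈ 2.272

δ = d·√(n/2) = 0.45 × √(51/2) = 2.2724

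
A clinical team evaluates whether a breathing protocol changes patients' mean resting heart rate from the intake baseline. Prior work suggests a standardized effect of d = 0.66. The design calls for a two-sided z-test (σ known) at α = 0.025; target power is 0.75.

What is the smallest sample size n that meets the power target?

n = 20

For power 0.75 need Φ(δ − z_{0.0125}) = 0.75, so δ = z_{0.0125} + z_{0.25} = 2.241 + 0.674 = 2.916.
(The Φ(−δ − z_{α/2}) term is vanishingly small for δ > 0 and is dropped in the standard sample-size formula.)
δ = d·√n ⇒ n = (δ/d)² = (2.916 / 0.66)² = 19.52.
Round up to the next whole unit.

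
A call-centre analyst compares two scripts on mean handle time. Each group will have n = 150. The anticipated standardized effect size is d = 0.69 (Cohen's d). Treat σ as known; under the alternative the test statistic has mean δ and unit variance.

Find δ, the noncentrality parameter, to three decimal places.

The noncentrality parameter scales effect size by the design's sample-size factor: δ = d·√(n/2) = 0.69 × √(150/2) = 5.9756

δ ≈ 5.976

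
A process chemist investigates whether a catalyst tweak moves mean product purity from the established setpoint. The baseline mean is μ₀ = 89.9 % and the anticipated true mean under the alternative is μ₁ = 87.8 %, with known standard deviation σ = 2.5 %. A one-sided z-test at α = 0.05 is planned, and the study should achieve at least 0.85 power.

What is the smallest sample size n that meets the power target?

Standardized effect: d = |μ₁ − μ₀| / σ = |87.8 − 89.9| / 2.5 = 0.8400
For power 0.85 need Φ(δ − z_{0.05}) = 0.85, so δ = z_{0.05} + z_{0.15} = 1.645 + 1.036 = 2.681.
δ = d·√n ⇒ n = (δ/d)² = (2.681 / 0.8400)² = 10.19.
Rounding up, n = 11.

n = 11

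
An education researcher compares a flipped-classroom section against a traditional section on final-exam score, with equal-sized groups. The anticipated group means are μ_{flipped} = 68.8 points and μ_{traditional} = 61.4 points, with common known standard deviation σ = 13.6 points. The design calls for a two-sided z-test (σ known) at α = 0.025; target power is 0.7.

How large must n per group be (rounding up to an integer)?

Standardized effect: d = |μ_{flipped} − μ_{traditional}| / σ = |68.8 − 61.4| / 13.6 = 0.5441
Set Φ(δ − 2.241) = 0.7; then δ − 2.241 = Φ⁻¹(0.7) = 0.524, giving δ = 2.766.
(For δ > 0 the lower-tail rejection region contributes negligibly to power, so the one-term inversion is standard.)
δ = d·√(n/2) ⇒ n = 2(δ/d)² = 2 × (2.766 / 0.5441)² = 51.68.
Rounding up, n = 52 per group.

n = 52 per group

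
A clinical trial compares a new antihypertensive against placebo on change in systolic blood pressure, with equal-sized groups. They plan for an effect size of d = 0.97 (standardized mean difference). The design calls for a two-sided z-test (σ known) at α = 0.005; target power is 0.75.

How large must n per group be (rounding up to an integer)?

Set Φ(δ − 2.807) = 0.75; then δ − 2.807 = Φ⁻¹(0.75) = 0.674, giving δ = 3.482.
(For δ > 0 the lower-tail rejection region contributes negligibly to power, so the one-term inversion is standard.)
δ = d·√(n/2) ⇒ n = 2(δ/d)² = 2 × (3.482 / 0.97)² = 25.76.
Rounding up, n = 26 per group.

n = 26 per group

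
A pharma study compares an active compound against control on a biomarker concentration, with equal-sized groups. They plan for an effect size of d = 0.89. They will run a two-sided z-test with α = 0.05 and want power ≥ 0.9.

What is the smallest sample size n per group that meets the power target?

n = 27 per group

Set Φ(δ − 1.960) = 0.9; then δ − 1.960 = Φ⁻¹(0.9) = 1.282, giving δ = 3.242.
(Ignoring the negligible lower-tail rejection probability gives the usual closed-form inversion.)
δ = d·√(n/2) ⇒ n = 2(δ/d)² = 2 × (3.242 / 0.89)² = 26.53.
Rounding up, n = 27 per group.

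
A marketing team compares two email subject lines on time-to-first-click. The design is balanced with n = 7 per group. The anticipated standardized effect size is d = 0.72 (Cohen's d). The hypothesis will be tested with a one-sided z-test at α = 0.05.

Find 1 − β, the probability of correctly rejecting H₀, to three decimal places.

Noncentrality parameter: δ = d·√(n/2) = 0.72 × √(7/2) = 1.3470
Critical value for a one-sided test at α = 0.05: z_α = 1.645.
Power = Φ(δ − 1.645) = Φ(-0.298) = 0.3829.

Power ≈ 0.383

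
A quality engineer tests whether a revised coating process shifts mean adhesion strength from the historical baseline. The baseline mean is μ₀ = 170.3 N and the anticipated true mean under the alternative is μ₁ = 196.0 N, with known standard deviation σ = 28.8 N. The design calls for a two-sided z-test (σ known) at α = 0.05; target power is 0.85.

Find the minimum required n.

n = 12

Standardized effect: d = |μ₁ − μ₀| / σ = |196.0 − 170.3| / 28.8 = 0.8924
For power 0.85 need Φ(δ − z_{0.025}) = 0.85, so δ = z_{0.025} + z_{0.15} = 1.960 + 1.036 = 2.996.
(Ignoring the negligible lower-tail rejection probability gives the usual closed-form inversion.)
δ = d·√n ⇒ n = (δ/d)² = (2.996 / 0.8924)² = 11.28.
Rounding up, n = 12.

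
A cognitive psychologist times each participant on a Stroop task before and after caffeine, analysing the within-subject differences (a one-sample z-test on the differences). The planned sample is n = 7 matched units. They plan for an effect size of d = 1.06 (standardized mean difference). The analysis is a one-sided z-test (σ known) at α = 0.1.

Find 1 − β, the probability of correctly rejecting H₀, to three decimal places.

Noncentrality parameter: δ = d·√n = 1.06 × √7 = 2.8045
Critical value for a one-sided test at α = 0.1: z_α = 1.282.
Power = Φ(δ − 1.282) = Φ(1.523) = 0.9361.

Power ≈ 0.936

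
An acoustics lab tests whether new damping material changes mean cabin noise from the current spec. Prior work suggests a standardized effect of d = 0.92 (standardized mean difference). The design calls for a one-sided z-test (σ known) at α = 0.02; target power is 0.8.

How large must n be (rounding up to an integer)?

n = 10

For power 0.8 need Φ(δ − z_{0.02}) = 0.8, so δ = z_{0.02} + z_{0.20} = 2.054 + 0.842 = 2.895.
δ = d·√n ⇒ n = (δ/d)² = (2.895 / 0.92)² = 9.90.
Rounding up, n = 10.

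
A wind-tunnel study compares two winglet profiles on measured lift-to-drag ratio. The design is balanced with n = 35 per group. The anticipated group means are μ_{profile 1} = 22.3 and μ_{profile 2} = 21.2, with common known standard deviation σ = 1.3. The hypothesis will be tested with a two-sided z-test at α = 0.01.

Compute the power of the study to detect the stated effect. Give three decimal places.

Power ≈ 0.832

Standardized effect: d = |μ_{profile 1} − μ_{profile 2}| / σ = |22.3 − 21.2| / 1.3 = 0.8462
Noncentrality parameter: δ = d·√(n/2) = 0.8462 × √(35/2) = 3.5397
Critical value for a two-sided test at α = 0.01: z_{α/2} = 2.576.
Power = Φ(δ − 2.576) + Φ(−δ − 2.576) = Φ(0.964) + Φ(-6.116) = 0.8324 + 0.0000 = 0.8324.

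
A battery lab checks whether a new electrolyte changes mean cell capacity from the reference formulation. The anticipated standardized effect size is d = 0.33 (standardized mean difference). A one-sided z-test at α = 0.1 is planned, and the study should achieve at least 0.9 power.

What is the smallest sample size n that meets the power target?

Set Φ(δ − 1.282) = 0.9; then δ − 1.282 = Φ⁻¹(0.9) = 1.282, giving δ = 2.563.
δ = d·√n ⇒ n = (δ/d)² = (2.563 / 0.33)² = 60.33.
Rounding up, n = 61.

n = 61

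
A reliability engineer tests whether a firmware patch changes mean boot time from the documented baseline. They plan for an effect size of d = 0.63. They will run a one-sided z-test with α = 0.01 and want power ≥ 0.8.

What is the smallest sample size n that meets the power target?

n = 26

Set Φ(δ − 2.326) = 0.8; then δ − 2.326 = Φ⁻¹(0.8) = 0.842, giving δ = 3.168.
δ = d·√n ⇒ n = (δ/d)² = (3.168 / 0.63)² = 25.29.
Round up to the next whole unit.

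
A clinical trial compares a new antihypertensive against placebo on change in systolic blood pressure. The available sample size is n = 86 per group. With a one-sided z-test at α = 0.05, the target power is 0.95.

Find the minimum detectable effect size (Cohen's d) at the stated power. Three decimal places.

Required noncentrality: δ = z_{0.05} + z_{0.05} = 1.645 + 1.645 = 3.290.
δ = d·√(n/2) ⇒ d = δ/√(n/2) = 3.290/√(86/2) = 0.5017.

d ≈ 0.502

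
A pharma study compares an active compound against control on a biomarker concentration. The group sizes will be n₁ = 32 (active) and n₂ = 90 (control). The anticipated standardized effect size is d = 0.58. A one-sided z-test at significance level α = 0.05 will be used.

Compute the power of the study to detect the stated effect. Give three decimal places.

Power ≈ 0.880

Noncentrality parameter: δ = d / √(1/n₁ + 1/n₂) = 0.58 / √(1/32 + 1/90) = 2.8180
Critical value for a one-sided test at α = 0.05: z_α = 1.645.
Power = Φ(δ − 1.645) = Φ(1.173) = 0.8796.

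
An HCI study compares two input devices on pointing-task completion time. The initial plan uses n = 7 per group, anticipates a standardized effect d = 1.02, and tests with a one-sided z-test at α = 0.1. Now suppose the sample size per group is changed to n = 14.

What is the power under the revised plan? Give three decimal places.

With n = 14 per group: δ = d·√(n/2) = 1.02 × √(14/2) = 2.6987. Critical value z_{0.1} = 1.282.
Revised power = Φ(δ − 1.282) = Φ(1.417) = 0.9218.

Power ≈ 0.922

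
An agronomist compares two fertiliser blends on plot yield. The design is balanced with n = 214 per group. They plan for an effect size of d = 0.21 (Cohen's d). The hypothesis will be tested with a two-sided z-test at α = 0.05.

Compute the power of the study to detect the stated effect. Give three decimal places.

Power ≈ 0.584

Noncentrality parameter: δ = d·√(n/2) = 0.21 × √(214/2) = 2.1723
Two-sided α = 0.05 → critical value z_{0.025} = 1.960.
Power = Φ(δ − 1.960) + Φ(−δ − 1.960) = Φ(0.212) + Φ(-4.132) = 0.5841 + 0.0000 = 0.5841.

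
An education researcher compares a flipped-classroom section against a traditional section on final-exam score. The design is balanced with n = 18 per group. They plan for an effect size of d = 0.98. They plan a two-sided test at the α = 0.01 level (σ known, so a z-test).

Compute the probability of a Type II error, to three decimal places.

β ≈ 0.358

Noncentrality parameter: δ = d·√(n/2) = 0.98 × √(18/2) = 2.9400
Two-sided α = 0.01 → critical value z_{0.005} = 2.576.
Power = Φ(δ − 2.576) + Φ(−δ − 2.576) = Φ(0.364) + Φ(-5.516) = 0.6421 + 0.0000 = 0.6421.
Type II error: β = 1 − power = 1 − 0.6421 = 0.3579.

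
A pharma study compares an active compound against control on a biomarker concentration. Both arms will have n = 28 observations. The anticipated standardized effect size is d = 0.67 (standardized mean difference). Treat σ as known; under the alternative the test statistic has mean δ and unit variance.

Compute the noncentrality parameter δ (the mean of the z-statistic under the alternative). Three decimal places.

δ = d·√(n/2) = 0.67 × √(28/2) = 2.5069

δ ≈ 2.507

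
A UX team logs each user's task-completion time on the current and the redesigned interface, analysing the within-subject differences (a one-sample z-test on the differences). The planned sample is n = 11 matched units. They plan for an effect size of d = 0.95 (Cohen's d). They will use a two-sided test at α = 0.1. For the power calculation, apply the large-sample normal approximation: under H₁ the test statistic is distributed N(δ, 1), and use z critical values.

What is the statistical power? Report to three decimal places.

Noncentrality parameter: δ = d·√n = 0.95 × √11 = 3.1508
Critical value for a two-sided test at α = 0.1: z_{α/2} = 1.645.
Power = Φ(δ − 1.645) + Φ(−δ − 1.645) = Φ(1.506) + Φ(-4.796) = 0.9340 + 0.0000 = 0.9340.

Power ≈ 0.934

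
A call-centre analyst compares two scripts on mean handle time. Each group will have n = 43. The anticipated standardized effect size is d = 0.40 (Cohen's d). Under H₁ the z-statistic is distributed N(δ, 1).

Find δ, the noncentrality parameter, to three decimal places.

δ = d·√(n/2) = 0.40 × √(43/2) = 1.8547

δ ≈ 1.855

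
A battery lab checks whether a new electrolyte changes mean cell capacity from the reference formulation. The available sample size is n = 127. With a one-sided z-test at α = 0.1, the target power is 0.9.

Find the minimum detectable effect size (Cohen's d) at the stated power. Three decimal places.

Required noncentrality: δ = z_{0.1} + z_{0.10} = 1.282 + 1.282 = 2.563.
δ = d·√n ⇒ d = δ/√n = 2.563/√127 = 0.2274.

d ≈ 0.227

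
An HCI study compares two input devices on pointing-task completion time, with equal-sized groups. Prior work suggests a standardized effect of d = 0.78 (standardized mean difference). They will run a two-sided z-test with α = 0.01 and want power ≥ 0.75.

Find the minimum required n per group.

n = 35 per group

For power 0.75 need Φ(δ − z_{0.005}) = 0.75, so δ = z_{0.005} + z_{0.25} = 2.576 + 0.674 = 3.250.
(Ignoring the negligible lower-tail rejection probability gives the usual closed-form inversion.)
δ = d·√(n/2) ⇒ n = 2(δ/d)² = 2 × (3.250 / 0.78)² = 34.73.
Round up to the next whole unit.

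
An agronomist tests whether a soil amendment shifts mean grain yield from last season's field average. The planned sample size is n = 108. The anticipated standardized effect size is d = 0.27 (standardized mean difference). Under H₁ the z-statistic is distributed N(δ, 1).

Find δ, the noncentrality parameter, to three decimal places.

The noncentrality parameter scales effect size by the design's sample-size factor: δ = d·√n = 0.27 × √108 = 2.8059

δ ≈ 2.806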